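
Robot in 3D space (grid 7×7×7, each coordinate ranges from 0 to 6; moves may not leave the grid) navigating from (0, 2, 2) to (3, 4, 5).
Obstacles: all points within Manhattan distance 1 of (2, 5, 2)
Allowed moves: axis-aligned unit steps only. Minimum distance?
8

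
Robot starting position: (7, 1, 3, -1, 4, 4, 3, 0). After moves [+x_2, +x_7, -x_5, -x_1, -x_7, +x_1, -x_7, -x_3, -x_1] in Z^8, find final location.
(6, 2, 2, -1, 3, 4, 2, 0)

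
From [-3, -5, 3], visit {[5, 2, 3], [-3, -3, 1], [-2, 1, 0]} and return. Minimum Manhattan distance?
36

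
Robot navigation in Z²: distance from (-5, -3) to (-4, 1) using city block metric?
5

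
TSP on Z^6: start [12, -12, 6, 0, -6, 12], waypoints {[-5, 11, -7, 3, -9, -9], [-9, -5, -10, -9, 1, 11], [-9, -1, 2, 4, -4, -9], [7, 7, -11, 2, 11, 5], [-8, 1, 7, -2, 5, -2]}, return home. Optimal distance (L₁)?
292
(one optimal route: (12, -12, 6, 0, -6, 12) → (-9, -5, -10, -9, 1, 11) → (-8, 1, 7, -2, 5, -2) → (-9, -1, 2, 4, -4, -9) → (-5, 11, -7, 3, -9, -9) → (7, 7, -11, 2, 11, 5) → (12, -12, 6, 0, -6, 12))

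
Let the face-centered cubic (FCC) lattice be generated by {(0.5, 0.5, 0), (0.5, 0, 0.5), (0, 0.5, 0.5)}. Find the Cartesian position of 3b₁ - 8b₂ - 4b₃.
(-2.5, -0.5, -6)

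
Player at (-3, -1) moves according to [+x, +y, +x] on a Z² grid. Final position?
(-1, 0)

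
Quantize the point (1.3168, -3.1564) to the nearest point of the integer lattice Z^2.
(1, -3)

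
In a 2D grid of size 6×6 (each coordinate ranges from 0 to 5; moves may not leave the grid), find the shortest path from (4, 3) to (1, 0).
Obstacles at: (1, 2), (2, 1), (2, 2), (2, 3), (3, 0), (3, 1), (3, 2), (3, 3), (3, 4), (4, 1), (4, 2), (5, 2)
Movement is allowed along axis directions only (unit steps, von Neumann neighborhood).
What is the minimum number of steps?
12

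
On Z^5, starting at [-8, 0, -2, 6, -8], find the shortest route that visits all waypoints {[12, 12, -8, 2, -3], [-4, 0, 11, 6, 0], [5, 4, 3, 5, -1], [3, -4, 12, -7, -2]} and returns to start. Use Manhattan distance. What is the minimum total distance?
162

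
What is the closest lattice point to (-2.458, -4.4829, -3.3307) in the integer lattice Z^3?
(-2, -4, -3)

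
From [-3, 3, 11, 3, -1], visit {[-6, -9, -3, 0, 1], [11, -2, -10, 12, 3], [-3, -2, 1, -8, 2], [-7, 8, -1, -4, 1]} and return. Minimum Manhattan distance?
172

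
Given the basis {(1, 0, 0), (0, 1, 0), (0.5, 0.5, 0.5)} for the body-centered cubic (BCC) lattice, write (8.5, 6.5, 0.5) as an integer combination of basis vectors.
8b₁ + 6b₂ + b₃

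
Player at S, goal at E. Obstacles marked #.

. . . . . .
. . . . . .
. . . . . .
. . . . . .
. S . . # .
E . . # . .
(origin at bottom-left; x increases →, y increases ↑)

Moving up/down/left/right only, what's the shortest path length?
2
(one shortest path: (1, 1) → (0, 1) → (0, 0))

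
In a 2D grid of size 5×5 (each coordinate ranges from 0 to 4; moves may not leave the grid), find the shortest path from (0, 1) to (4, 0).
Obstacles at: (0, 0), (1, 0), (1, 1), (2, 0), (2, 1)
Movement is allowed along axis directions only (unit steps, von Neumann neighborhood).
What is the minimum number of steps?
7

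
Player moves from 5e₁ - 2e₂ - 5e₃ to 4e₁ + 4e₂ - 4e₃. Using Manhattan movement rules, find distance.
8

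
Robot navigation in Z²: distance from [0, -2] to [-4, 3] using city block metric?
9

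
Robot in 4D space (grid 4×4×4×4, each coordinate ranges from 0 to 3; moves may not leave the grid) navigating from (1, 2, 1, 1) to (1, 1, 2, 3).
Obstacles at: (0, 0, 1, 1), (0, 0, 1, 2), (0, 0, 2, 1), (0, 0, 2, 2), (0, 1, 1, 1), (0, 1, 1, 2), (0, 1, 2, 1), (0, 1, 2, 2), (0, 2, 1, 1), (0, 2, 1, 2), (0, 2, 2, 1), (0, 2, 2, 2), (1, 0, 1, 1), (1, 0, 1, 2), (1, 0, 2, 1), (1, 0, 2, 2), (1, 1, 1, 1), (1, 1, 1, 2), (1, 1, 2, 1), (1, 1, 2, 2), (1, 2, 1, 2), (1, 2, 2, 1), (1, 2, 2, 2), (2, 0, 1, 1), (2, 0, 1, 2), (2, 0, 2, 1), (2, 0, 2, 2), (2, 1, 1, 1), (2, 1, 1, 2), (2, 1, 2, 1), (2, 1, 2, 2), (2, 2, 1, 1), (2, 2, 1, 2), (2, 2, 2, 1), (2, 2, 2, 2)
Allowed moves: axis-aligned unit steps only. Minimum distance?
6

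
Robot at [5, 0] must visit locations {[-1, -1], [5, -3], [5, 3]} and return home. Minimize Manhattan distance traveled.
24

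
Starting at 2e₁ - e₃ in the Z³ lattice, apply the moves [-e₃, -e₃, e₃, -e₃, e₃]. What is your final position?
(2, 0, -2)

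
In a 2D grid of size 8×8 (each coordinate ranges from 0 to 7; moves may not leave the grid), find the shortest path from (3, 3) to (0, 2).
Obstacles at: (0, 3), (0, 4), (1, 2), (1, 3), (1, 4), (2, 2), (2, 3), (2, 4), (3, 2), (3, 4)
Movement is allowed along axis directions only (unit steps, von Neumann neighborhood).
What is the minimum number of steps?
8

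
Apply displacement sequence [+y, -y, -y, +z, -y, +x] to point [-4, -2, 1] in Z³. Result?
(-3, -4, 2)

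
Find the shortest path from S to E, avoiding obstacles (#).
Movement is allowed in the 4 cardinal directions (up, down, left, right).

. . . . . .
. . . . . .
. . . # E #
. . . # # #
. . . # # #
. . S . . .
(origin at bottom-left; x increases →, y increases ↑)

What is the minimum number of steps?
7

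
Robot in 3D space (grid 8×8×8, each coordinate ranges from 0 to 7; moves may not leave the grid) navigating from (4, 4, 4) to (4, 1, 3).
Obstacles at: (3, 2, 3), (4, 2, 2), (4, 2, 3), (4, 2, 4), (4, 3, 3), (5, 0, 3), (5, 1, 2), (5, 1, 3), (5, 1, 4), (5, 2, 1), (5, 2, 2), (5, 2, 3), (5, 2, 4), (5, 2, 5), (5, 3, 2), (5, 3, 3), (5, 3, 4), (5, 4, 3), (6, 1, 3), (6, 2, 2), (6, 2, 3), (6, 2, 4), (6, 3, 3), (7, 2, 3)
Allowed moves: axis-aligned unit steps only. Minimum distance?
6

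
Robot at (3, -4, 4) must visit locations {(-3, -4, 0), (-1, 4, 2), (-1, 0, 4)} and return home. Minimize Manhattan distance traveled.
36
(one optimal route: (3, -4, 4) → (-3, -4, 0) → (-1, 4, 2) → (-1, 0, 4) → (3, -4, 4))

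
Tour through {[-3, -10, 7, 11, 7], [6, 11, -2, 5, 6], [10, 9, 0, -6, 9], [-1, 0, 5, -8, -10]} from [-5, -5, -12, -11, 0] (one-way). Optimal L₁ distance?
153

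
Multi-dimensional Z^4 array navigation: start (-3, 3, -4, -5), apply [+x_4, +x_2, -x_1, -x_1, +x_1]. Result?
(-4, 4, -4, -4)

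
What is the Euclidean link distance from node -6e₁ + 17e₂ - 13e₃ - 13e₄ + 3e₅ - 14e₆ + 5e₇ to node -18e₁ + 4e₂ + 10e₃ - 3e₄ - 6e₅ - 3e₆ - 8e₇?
36.2353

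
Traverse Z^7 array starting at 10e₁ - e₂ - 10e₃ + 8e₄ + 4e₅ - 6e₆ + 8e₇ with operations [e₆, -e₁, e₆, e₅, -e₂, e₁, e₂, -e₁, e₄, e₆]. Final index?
(9, -1, -10, 9, 5, -3, 8)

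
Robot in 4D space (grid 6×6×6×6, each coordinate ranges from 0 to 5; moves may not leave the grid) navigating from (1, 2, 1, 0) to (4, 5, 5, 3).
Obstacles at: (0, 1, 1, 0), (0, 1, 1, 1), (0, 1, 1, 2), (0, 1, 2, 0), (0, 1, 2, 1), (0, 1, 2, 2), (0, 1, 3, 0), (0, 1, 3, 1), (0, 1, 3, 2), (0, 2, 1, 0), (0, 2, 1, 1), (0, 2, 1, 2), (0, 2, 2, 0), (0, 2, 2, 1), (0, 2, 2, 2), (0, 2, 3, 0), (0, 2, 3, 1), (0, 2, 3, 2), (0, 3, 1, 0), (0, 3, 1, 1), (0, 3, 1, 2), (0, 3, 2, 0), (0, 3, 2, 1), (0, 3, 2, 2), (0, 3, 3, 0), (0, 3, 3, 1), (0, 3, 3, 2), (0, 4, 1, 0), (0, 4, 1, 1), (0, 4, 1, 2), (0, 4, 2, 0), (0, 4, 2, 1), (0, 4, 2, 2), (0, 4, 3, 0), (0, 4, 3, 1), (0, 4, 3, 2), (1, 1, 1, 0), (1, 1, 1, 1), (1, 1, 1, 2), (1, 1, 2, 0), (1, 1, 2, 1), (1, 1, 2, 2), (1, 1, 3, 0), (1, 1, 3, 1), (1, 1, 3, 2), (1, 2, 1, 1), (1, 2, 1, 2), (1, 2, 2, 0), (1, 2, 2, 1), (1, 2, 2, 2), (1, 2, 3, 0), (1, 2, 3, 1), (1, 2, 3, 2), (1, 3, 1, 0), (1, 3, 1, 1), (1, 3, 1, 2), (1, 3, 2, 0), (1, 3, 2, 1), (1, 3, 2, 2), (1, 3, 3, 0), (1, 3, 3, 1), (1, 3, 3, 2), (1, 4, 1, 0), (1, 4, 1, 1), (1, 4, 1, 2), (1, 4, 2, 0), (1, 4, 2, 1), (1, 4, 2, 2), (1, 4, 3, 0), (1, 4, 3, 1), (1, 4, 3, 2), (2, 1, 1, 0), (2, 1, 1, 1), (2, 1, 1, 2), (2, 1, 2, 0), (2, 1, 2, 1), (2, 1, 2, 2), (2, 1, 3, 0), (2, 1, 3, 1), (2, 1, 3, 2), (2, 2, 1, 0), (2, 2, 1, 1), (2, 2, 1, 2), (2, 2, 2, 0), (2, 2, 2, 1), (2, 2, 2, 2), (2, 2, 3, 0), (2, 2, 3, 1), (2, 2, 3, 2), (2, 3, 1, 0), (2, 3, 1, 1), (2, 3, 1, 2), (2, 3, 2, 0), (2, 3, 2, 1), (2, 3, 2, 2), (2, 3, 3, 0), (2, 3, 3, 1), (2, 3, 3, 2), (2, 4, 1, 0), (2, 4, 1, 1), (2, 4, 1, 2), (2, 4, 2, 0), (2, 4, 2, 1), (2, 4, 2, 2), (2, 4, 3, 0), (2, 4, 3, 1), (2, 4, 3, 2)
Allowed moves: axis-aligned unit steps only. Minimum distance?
15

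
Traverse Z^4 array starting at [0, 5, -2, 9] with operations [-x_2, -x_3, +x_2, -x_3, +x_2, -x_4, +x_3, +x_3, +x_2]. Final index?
(0, 7, -2, 8)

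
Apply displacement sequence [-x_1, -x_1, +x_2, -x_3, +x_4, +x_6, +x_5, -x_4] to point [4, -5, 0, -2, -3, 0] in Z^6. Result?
(2, -4, -1, -2, -2, 1)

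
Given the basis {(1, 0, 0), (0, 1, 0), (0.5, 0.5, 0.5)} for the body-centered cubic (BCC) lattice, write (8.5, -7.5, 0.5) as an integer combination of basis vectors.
8b₁ - 8b₂ + b₃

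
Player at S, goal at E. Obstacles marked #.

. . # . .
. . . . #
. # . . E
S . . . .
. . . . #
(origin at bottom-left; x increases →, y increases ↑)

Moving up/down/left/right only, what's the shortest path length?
5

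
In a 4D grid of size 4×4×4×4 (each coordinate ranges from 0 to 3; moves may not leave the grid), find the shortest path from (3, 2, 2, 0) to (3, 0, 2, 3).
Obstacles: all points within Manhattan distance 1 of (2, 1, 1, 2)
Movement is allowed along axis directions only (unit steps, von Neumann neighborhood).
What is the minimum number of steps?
5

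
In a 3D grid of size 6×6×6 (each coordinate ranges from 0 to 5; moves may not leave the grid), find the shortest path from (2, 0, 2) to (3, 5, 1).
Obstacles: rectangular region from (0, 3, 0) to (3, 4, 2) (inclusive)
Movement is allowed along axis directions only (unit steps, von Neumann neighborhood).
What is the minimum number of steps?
9
(one shortest path: (2, 0, 2) → (3, 0, 2) → (4, 0, 2) → (4, 1, 2) → (4, 2, 2) → (4, 3, 2) → (4, 4, 2) → (4, 5, 2) → (3, 5, 2) → (3, 5, 1))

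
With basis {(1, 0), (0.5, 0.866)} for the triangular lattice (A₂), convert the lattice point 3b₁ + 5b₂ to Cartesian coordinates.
(5.5, 4.33)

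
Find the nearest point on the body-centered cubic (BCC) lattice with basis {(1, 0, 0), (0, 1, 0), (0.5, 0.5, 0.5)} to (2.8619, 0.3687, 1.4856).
(2.5, 0.5, 1.5)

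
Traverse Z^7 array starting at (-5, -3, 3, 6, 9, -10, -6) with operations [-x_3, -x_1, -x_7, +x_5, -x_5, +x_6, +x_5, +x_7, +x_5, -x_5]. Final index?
(-6, -3, 2, 6, 10, -9, -6)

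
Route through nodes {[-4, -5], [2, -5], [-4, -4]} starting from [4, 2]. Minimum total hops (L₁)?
16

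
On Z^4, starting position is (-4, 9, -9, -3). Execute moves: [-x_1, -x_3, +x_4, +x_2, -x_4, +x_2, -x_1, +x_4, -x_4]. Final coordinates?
(-6, 11, -10, -3)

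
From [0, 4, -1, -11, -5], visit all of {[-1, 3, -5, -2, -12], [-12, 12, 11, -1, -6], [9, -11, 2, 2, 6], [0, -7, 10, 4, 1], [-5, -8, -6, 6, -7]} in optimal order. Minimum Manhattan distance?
165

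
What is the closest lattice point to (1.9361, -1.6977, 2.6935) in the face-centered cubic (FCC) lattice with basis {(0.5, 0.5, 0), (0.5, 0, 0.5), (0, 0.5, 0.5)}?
(2, -1.5, 2.5)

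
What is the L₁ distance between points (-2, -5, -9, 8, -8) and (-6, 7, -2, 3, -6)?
30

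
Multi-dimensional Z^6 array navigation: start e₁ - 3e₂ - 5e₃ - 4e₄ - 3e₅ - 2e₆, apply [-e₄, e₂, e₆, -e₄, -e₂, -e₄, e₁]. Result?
(2, -3, -5, -7, -3, -1)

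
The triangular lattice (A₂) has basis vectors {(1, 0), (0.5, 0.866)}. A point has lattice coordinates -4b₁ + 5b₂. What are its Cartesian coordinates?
(-1.5, 4.33)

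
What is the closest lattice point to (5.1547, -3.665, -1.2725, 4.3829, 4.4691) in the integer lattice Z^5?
(5, -4, -1, 4, 4)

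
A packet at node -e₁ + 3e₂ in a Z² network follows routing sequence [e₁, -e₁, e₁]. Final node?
(0, 3)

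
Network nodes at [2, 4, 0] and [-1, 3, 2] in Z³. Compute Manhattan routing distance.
6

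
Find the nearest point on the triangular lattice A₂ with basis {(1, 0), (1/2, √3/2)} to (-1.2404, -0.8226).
(-1.5, -0.866)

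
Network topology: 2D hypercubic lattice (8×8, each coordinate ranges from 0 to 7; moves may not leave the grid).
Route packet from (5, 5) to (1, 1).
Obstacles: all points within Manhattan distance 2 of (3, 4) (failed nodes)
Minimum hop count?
10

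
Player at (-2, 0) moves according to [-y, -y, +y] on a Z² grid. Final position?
(-2, -1)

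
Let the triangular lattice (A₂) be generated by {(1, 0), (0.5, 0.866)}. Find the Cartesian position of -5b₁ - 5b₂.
(-7.5, -4.33)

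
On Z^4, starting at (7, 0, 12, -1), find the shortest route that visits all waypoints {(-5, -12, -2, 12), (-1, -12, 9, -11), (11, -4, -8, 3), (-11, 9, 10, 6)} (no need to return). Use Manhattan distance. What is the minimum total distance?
158
(one optimal route: (7, 0, 12, -1) → (11, -4, -8, 3) → (-5, -12, -2, 12) → (-1, -12, 9, -11) → (-11, 9, 10, 6))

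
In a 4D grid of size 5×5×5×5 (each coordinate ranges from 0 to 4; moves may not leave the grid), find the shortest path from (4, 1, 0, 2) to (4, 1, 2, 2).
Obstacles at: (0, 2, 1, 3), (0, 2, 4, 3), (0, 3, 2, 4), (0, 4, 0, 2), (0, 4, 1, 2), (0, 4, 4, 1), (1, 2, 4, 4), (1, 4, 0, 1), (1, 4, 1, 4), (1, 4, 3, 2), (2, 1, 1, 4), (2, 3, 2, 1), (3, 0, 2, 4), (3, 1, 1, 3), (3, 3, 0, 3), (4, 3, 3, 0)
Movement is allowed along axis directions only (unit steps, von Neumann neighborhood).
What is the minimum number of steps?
2
(one shortest path: (4, 1, 0, 2) → (4, 1, 1, 2) → (4, 1, 2, 2))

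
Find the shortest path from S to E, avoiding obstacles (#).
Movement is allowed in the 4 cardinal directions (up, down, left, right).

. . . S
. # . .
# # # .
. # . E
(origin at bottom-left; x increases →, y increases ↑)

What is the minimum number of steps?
3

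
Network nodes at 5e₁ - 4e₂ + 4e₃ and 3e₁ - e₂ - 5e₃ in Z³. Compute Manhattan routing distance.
14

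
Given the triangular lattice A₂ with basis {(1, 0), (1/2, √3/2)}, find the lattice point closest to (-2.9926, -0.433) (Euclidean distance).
(-3, 0)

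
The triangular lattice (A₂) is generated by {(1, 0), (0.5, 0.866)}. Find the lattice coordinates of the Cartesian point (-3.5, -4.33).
-b₁ - 5b₂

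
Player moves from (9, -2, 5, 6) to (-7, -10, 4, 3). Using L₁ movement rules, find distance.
28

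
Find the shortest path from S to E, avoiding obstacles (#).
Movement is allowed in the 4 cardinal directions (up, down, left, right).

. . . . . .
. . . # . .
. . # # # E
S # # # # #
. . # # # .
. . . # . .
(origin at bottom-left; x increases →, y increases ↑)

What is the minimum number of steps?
10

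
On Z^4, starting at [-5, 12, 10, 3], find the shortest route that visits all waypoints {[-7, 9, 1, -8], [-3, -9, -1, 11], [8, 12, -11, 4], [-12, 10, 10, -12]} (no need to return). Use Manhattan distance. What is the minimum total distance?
134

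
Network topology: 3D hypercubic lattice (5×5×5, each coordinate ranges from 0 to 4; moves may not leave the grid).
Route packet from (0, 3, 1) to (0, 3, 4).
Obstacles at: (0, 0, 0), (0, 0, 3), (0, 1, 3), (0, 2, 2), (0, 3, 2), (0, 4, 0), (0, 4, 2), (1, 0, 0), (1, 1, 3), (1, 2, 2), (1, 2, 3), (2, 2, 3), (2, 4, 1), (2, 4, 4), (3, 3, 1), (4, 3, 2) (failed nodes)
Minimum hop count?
5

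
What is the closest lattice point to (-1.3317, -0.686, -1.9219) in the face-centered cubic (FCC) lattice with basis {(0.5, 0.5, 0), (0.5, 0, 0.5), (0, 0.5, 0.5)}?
(-1.5, -0.5, -2)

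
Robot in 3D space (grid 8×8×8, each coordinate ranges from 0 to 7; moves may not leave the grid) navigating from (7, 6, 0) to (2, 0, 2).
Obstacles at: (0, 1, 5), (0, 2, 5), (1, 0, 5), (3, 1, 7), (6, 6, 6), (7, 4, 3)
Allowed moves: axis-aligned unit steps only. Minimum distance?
13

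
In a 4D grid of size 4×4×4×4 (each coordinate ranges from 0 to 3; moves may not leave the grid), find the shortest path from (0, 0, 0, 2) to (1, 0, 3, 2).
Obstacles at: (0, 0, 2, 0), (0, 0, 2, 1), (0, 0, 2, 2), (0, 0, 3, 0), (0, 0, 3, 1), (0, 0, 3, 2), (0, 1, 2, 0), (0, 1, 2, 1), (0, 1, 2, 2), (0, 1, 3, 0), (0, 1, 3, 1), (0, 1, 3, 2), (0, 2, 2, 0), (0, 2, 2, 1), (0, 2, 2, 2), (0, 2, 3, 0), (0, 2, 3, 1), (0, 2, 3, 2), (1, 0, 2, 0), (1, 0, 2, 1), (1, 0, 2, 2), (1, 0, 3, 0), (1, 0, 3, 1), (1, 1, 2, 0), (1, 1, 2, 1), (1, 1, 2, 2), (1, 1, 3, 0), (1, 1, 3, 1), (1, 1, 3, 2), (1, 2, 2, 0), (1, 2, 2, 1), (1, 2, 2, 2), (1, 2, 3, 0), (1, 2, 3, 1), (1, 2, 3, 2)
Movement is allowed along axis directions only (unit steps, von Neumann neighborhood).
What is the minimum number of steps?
6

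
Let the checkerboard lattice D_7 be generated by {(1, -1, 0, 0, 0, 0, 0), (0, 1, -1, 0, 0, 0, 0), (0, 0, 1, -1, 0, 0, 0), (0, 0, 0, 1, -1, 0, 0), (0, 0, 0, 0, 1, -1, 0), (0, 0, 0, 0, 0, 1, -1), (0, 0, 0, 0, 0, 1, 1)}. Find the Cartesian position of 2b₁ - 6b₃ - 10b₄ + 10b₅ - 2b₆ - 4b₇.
(2, -2, -6, -4, 20, -16, -2)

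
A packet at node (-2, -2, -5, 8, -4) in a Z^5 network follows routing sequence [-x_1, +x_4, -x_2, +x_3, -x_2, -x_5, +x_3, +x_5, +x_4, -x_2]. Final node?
(-3, -5, -3, 10, -4)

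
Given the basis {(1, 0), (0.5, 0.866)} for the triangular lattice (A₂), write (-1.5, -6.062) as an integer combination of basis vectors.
2b₁ - 7b₂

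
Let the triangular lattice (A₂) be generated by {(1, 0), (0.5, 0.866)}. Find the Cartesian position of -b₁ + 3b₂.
(0.5, 2.598)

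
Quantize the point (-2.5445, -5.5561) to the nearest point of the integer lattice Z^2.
(-3, -6)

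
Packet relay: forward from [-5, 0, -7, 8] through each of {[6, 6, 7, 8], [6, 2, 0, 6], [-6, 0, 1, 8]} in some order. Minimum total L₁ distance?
39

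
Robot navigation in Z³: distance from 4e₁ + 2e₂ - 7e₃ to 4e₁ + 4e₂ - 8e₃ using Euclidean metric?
2.23607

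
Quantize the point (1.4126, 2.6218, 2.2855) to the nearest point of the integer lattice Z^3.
(1, 3, 2)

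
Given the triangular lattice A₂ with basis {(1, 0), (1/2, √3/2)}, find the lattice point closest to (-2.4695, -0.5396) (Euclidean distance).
(-2.5, -0.866)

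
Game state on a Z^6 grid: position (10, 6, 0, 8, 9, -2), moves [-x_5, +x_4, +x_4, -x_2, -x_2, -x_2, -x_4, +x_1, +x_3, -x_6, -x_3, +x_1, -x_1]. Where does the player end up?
(11, 3, 0, 9, 8, -3)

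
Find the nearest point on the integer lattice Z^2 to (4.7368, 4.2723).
(5, 4)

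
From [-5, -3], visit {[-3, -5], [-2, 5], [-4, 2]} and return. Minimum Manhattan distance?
26
(one optimal route: (-5, -3) → (-3, -5) → (-2, 5) → (-4, 2) → (-5, -3))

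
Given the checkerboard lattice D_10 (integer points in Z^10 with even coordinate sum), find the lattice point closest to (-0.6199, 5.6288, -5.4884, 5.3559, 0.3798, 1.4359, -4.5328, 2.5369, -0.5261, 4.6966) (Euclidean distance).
(-1, 6, -5, 5, 0, 1, -5, 3, -1, 5)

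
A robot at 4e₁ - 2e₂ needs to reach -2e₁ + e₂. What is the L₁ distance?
9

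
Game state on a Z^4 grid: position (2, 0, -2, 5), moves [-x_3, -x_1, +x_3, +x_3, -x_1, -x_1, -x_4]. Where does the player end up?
(-1, 0, -1, 4)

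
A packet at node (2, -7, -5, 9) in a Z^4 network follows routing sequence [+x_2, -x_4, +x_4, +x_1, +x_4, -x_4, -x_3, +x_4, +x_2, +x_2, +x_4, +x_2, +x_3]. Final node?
(3, -3, -5, 11)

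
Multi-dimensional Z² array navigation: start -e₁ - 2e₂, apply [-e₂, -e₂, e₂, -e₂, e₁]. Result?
(0, -4)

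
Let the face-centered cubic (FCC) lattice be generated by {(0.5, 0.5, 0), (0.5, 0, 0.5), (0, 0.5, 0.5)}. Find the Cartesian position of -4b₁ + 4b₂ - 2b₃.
(0, -3, 1)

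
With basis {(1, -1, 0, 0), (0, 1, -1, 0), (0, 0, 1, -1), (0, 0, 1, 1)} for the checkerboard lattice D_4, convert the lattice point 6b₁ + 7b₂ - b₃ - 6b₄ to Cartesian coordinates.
(6, 1, -14, -5)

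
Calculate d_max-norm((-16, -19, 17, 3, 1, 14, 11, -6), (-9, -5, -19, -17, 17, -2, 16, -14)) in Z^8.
36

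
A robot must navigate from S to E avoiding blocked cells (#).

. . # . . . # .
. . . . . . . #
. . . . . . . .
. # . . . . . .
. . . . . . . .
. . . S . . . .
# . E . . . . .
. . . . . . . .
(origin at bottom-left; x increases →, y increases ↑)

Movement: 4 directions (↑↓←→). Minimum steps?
2
(one shortest path: (3, 2) → (2, 2) → (2, 1))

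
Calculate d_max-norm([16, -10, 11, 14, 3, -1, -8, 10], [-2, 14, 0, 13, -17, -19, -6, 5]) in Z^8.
24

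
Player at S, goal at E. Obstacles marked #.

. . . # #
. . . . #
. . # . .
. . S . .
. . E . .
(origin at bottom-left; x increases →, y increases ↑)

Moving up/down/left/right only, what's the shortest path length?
1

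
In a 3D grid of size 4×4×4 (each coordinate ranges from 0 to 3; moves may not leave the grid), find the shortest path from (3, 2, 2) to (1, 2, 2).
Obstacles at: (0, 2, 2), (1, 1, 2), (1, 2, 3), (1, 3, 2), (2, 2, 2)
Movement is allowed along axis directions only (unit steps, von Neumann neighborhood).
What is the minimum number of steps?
4
(one shortest path: (3, 2, 2) → (3, 2, 1) → (2, 2, 1) → (1, 2, 1) → (1, 2, 2))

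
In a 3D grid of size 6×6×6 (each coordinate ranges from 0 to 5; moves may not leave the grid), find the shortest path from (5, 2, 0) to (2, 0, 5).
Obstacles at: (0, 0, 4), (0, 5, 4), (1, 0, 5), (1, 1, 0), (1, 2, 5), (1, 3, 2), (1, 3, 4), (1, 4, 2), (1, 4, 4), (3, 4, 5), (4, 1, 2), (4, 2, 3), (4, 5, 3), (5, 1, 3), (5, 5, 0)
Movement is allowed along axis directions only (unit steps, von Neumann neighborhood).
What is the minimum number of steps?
10
(one shortest path: (5, 2, 0) → (4, 2, 0) → (3, 2, 0) → (2, 2, 0) → (2, 1, 0) → (2, 0, 0) → (2, 0, 1) → (2, 0, 2) → (2, 0, 3) → (2, 0, 4) → (2, 0, 5))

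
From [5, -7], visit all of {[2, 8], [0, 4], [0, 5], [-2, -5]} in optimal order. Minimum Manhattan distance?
26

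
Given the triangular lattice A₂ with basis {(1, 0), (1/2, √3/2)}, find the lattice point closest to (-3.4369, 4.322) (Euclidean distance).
(-3.5, 4.33)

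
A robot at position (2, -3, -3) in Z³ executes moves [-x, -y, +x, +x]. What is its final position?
(3, -4, -3)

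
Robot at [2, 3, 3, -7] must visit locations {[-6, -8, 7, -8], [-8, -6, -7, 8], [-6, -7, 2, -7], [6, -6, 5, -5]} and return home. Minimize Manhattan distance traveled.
114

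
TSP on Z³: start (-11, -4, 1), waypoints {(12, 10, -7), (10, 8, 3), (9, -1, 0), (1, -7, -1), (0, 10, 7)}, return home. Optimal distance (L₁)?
114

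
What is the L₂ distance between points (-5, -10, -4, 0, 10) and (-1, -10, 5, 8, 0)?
16.1555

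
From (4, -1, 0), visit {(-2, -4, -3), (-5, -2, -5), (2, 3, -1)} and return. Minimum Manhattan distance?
42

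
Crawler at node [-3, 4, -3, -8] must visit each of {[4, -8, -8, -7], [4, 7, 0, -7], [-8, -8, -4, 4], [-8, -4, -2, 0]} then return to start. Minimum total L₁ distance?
96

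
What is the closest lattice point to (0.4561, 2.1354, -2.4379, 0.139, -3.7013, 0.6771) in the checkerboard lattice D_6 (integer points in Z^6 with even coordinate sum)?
(1, 2, -2, 0, -4, 1)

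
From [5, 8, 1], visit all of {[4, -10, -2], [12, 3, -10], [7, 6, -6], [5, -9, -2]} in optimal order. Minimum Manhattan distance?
52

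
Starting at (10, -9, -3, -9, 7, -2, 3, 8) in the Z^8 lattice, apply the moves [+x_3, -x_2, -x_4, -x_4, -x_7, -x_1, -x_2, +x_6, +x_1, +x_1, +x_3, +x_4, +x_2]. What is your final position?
(11, -10, -1, -10, 7, -1, 2, 8)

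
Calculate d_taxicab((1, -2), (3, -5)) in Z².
5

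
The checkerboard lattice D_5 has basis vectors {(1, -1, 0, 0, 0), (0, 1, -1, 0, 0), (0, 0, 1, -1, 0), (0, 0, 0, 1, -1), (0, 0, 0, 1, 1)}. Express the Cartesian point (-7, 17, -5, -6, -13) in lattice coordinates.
-7b₁ + 10b₂ + 5b₃ + 6b₄ - 7b₅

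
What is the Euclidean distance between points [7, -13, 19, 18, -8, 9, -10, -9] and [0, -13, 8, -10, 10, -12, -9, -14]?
41.7732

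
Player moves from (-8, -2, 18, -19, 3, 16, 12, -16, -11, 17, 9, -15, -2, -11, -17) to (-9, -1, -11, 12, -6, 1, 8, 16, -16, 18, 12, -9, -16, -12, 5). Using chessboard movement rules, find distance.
32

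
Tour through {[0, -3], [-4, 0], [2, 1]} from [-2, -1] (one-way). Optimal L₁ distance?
16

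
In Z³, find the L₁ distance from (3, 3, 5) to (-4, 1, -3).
17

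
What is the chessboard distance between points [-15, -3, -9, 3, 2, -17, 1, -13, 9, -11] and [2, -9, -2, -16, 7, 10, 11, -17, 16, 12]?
27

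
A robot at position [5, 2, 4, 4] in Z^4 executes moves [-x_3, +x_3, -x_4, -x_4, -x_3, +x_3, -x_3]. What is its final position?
(5, 2, 3, 2)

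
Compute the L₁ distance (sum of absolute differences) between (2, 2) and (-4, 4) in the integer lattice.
8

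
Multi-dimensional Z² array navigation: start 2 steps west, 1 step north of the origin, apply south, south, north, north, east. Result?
(-1, 1)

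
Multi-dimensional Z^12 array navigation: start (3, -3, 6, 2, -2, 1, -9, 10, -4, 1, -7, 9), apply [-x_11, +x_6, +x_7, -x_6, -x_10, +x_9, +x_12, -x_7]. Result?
(3, -3, 6, 2, -2, 1, -9, 10, -3, 0, -8, 10)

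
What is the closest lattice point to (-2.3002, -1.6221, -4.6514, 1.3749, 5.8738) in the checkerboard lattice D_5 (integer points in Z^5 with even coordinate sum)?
(-2, -2, -5, 1, 6)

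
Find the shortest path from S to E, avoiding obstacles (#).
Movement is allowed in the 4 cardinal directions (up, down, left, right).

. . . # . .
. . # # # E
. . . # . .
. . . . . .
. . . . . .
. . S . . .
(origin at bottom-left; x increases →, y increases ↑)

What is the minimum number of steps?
7
(one shortest path: (2, 0) → (3, 0) → (4, 0) → (5, 0) → (5, 1) → (5, 2) → (5, 3) → (5, 4))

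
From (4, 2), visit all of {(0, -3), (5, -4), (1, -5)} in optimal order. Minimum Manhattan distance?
15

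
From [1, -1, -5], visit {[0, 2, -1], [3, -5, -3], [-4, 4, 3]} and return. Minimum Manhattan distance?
48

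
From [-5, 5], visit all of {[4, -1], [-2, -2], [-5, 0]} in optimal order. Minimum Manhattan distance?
17
(one optimal route: (-5, 5) → (-5, 0) → (-2, -2) → (4, -1))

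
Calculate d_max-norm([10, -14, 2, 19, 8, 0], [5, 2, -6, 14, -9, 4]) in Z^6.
17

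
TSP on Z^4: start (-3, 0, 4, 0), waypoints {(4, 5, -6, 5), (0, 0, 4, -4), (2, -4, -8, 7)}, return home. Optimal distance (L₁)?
78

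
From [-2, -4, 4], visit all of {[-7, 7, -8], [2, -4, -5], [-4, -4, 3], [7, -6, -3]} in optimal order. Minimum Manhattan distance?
54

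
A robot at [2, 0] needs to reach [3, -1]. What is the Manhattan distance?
2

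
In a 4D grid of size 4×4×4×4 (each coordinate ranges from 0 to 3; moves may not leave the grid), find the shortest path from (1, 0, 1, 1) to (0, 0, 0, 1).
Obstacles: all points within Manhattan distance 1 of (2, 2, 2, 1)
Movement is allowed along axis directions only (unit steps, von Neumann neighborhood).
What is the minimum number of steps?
2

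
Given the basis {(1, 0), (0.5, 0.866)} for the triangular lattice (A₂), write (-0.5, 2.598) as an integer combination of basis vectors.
-2b₁ + 3b₂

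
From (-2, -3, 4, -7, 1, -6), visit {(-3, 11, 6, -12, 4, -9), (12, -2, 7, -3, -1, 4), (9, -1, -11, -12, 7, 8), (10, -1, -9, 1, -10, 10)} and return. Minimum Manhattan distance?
196
(one optimal route: (-2, -3, 4, -7, 1, -6) → (-3, 11, 6, -12, 4, -9) → (9, -1, -11, -12, 7, 8) → (10, -1, -9, 1, -10, 10) → (12, -2, 7, -3, -1, 4) → (-2, -3, 4, -7, 1, -6))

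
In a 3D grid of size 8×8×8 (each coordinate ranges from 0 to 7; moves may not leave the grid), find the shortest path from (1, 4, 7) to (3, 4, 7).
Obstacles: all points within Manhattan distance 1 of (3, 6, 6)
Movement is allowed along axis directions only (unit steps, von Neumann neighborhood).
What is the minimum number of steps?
2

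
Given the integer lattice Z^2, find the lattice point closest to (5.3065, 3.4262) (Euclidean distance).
(5, 3)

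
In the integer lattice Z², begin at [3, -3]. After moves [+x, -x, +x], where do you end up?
(4, -3)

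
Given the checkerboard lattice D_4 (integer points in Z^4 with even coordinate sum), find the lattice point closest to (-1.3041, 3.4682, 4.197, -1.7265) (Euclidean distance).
(-1, 3, 4, -2)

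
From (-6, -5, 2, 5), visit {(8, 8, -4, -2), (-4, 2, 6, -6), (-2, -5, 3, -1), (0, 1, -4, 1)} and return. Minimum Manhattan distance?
100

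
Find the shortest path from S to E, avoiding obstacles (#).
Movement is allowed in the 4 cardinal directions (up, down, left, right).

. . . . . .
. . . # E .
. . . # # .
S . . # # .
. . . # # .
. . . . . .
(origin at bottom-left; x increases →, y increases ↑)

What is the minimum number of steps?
8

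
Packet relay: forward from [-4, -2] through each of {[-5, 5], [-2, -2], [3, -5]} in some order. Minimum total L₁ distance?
26
(one optimal route: (-4, -2) → (-5, 5) → (-2, -2) → (3, -5))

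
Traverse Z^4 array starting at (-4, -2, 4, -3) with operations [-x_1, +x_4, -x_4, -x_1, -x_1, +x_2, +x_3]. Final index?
(-7, -1, 5, -3)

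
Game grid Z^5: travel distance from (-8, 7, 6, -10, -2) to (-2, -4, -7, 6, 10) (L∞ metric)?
16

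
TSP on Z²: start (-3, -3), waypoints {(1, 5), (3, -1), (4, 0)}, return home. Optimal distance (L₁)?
30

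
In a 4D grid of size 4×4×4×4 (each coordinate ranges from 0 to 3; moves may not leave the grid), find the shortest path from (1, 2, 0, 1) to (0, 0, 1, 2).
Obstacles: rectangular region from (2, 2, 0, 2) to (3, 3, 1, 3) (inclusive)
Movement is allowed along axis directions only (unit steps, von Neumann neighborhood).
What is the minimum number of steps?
5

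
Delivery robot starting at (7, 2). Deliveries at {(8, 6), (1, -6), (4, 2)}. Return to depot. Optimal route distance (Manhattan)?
38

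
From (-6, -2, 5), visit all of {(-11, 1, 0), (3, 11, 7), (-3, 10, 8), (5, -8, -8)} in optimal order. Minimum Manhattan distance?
82
(one optimal route: (-6, -2, 5) → (-11, 1, 0) → (-3, 10, 8) → (3, 11, 7) → (5, -8, -8))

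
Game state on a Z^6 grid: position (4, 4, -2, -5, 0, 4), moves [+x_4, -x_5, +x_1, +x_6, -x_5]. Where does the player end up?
(5, 4, -2, -4, -2, 5)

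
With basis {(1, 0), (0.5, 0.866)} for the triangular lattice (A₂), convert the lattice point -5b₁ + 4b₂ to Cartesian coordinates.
(-3, 3.464)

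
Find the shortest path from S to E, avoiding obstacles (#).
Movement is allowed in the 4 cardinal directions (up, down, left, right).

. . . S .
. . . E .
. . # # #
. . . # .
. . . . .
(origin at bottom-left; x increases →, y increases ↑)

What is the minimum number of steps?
1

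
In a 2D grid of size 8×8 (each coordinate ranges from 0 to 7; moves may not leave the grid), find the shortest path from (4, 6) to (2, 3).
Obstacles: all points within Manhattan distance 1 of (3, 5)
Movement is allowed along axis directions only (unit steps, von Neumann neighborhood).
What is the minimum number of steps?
7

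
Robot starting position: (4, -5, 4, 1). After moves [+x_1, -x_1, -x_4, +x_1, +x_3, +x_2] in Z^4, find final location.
(5, -4, 5, 0)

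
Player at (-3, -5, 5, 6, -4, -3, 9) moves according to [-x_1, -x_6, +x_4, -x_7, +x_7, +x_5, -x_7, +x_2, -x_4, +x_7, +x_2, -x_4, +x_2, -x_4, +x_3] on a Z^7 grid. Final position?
(-4, -2, 6, 4, -3, -4, 9)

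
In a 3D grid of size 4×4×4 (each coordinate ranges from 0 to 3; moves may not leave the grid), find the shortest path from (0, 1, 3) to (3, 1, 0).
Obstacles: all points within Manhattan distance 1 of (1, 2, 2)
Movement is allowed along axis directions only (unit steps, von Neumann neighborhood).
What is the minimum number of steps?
6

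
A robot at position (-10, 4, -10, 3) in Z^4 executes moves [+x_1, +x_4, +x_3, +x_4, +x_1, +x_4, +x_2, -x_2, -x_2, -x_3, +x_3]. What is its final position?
(-8, 3, -9, 6)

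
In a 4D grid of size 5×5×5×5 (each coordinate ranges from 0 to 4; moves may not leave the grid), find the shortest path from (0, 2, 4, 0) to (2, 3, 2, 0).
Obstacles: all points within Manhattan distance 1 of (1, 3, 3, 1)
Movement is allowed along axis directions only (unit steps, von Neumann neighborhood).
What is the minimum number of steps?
5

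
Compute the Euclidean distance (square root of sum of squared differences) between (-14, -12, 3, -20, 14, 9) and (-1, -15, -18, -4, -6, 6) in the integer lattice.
35.8329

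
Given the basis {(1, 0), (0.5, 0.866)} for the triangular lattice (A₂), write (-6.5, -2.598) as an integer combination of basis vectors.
-5b₁ - 3b₂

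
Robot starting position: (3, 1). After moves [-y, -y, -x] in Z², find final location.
(2, -1)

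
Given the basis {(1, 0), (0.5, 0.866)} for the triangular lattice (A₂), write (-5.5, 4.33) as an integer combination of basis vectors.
-8b₁ + 5b₂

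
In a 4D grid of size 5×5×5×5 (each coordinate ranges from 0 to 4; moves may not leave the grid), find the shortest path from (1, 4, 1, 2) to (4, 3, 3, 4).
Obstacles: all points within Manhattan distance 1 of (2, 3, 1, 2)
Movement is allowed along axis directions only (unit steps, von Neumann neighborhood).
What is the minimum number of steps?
8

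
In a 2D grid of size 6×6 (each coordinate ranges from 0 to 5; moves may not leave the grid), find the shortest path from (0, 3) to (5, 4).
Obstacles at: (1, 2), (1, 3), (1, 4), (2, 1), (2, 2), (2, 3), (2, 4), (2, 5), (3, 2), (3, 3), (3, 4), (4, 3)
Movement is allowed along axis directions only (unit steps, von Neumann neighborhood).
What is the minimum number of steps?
12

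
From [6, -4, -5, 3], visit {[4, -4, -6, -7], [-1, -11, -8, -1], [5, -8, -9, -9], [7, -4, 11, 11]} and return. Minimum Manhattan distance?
112
(one optimal route: (6, -4, -5, 3) → (4, -4, -6, -7) → (5, -8, -9, -9) → (-1, -11, -8, -1) → (7, -4, 11, 11) → (6, -4, -5, 3))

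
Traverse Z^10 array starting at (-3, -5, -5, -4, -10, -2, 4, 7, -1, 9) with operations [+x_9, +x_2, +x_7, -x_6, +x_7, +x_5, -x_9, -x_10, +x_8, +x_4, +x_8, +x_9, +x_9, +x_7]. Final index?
(-3, -4, -5, -3, -9, -3, 7, 9, 1, 8)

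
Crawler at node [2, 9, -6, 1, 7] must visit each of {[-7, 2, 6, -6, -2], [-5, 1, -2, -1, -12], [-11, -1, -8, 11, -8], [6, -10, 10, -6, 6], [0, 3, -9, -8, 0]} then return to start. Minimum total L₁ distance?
210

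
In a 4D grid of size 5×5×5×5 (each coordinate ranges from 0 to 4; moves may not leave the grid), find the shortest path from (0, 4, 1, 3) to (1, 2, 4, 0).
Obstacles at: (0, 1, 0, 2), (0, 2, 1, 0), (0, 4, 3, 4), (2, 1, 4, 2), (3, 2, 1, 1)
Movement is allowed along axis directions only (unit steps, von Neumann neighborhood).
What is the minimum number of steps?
9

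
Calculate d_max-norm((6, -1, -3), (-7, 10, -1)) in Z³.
13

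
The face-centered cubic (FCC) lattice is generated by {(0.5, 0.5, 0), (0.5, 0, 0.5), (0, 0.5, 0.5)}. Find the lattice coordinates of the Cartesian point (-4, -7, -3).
-8b₁ - 6b₃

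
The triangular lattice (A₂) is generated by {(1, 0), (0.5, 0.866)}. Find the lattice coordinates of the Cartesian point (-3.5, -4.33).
-b₁ - 5b₂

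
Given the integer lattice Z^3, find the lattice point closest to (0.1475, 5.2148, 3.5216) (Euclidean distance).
(0, 5, 4)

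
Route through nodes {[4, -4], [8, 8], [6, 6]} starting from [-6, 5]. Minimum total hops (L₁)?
33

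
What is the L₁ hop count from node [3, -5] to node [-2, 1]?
11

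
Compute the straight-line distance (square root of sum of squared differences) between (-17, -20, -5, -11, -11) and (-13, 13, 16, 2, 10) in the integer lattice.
46.4327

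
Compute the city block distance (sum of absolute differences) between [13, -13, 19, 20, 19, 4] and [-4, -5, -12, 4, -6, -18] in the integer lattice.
119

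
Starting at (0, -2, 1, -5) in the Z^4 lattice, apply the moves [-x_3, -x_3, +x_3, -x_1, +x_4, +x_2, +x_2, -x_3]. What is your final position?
(-1, 0, -1, -4)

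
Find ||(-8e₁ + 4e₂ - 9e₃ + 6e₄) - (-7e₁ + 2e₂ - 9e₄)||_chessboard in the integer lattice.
15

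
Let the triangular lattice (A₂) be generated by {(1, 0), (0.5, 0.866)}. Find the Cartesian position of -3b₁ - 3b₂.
(-4.5, -2.598)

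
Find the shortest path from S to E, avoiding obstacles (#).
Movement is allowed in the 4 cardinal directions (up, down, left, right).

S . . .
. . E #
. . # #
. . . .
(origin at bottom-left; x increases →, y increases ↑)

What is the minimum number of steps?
3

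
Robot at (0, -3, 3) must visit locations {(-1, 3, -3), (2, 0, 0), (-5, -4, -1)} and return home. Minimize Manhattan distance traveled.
40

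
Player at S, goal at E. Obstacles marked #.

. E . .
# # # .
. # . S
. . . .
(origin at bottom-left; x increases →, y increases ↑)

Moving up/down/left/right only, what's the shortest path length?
4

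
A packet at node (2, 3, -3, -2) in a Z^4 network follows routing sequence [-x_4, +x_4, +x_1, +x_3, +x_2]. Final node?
(3, 4, -2, -2)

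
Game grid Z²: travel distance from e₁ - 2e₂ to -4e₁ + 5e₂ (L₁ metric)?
12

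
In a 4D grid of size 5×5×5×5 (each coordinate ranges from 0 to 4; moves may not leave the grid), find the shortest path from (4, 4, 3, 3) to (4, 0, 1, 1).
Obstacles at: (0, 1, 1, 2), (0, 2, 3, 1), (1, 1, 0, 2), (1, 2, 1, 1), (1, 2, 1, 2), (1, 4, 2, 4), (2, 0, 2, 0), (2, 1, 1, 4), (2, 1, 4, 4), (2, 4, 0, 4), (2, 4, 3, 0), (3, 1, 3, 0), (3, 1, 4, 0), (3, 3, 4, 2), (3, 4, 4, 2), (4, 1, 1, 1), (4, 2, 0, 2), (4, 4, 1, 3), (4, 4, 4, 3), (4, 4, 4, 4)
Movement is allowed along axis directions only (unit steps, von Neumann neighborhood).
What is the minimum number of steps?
8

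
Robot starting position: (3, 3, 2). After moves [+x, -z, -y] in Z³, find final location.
(4, 2, 1)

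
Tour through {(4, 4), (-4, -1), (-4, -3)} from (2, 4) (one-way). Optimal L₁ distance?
17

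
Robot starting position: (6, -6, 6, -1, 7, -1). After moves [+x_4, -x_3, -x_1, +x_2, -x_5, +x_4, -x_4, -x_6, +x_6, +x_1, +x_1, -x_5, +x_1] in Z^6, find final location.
(8, -5, 5, 0, 5, -1)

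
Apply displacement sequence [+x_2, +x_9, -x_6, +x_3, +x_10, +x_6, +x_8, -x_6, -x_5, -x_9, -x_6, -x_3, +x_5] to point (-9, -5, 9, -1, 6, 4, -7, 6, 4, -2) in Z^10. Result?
(-9, -4, 9, -1, 6, 2, -7, 7, 4, -1)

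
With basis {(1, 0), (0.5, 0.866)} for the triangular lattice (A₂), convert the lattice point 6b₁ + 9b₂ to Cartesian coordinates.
(10.5, 7.794)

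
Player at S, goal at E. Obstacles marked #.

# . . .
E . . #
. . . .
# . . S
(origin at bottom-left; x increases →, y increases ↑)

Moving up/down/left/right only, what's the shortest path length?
5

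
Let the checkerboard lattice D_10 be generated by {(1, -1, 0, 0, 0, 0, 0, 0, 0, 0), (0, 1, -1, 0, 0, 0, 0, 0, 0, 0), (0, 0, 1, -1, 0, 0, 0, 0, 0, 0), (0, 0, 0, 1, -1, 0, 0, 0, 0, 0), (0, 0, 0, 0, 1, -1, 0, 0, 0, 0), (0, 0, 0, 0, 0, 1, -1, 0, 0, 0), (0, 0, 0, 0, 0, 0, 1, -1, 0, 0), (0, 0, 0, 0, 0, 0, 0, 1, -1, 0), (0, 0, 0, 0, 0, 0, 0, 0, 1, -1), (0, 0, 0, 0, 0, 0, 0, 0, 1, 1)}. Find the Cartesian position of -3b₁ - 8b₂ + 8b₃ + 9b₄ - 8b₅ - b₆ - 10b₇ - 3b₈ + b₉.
(-3, -5, 16, 1, -17, 7, -9, 7, 4, -1)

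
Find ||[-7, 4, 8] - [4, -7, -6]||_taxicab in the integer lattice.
36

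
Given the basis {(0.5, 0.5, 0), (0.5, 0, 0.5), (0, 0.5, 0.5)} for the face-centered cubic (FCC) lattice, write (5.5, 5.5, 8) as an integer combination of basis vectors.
3b₁ + 8b₂ + 8b₃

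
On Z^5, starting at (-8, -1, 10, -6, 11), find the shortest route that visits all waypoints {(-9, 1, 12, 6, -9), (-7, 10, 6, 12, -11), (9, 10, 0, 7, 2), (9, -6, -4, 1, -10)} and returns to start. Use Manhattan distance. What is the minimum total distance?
204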